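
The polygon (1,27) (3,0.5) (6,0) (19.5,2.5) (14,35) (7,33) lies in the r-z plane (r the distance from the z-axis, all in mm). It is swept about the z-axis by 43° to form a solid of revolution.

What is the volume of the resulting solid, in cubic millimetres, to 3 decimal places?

Volume = 3443.474 mm³

Profile (r,z), 6 vertices: (1,27) (3,0.5) (6,0) (19.5,2.5) (14,35) (7,33)
edge 0: (1,27)→(3,0.5)  cross = 1·0.5 − 3·27 = -80.5000; (r_i+r_j)·cross = 4·-80.5000 = -322.0000
edge 1: (3,0.5)→(6,0)  cross = 3·0 − 6·0.5 = -3.0000; (r_i+r_j)·cross = 9·-3.0000 = -27.0000
edge 2: (6,0)→(19.5,2.5)  cross = 6·2.5 − 19.5·0 = 15.0000; (r_i+r_j)·cross = 25.5·15.0000 = 382.5000
edge 3: (19.5,2.5)→(14,35)  cross = 19.5·35 − 14·2.5 = 647.5000; (r_i+r_j)·cross = 33.5·647.5000 = 21691.2500
edge 4: (14,35)→(7,33)  cross = 14·33 − 7·35 = 217.0000; (r_i+r_j)·cross = 21·217.0000 = 4557.0000
edge 5: (7,33)→(1,27)  cross = 7·27 − 1·33 = 156.0000; (r_i+r_j)·cross = 8·156.0000 = 1248.0000
Σcross = 952.0000 → A = |Σcross|/2 = 476.0000 mm²
Σ(r_i+r_j)·cross = 27529.7500 → first moment M = |Σ|/6 = 4588.2917
R_c = M/A = 4588.2917/476.0000 = 9.6393 mm
θ = 43° = 0.750492 rad
V = θ·R_c·A = 0.750492·9.6393·476.0000 = 3443.474 mm³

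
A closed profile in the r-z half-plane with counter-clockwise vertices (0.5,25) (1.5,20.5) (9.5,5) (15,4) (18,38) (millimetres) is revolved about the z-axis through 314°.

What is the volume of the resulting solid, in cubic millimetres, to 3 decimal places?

Profile (r,z), 5 vertices: (0.5,25) (1.5,20.5) (9.5,5) (15,4) (18,38)
edge 0: (0.5,25)→(1.5,20.5)  cross = 0.5·20.5 − 1.5·25 = -27.2500; (r_i+r_j)·cross = 2·-27.2500 = -54.5000
edge 1: (1.5,20.5)→(9.5,5)  cross = 1.5·5 − 9.5·20.5 = -187.2500; (r_i+r_j)·cross = 11·-187.2500 = -2059.7500
edge 2: (9.5,5)→(15,4)  cross = 9.5·4 − 15·5 = -37.0000; (r_i+r_j)·cross = 24.5·-37.0000 = -906.5000
edge 3: (15,4)→(18,38)  cross = 15·38 − 18·4 = 498.0000; (r_i+r_j)·cross = 33·498.0000 = 16434.0000
edge 4: (18,38)→(0.5,25)  cross = 18·25 − 0.5·38 = 431.0000; (r_i+r_j)·cross = 18.5·431.0000 = 7973.5000
Σcross = 677.5000 → A = |Σcross|/2 = 338.7500 mm²
Σ(r_i+r_j)·cross = 21386.7500 → first moment M = |Σ|/6 = 3564.4583
R_c = M/A = 3564.4583/338.7500 = 10.5224 mm
θ = 314° = 5.480334 rad
V = θ·R_c·A = 5.480334·10.5224·338.7500 = 19534.422 mm³

Volume = 19534.422 mm³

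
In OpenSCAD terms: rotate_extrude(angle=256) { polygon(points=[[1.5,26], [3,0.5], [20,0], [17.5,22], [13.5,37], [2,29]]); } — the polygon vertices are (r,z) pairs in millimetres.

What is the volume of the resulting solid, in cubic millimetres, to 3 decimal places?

Volume = 23635.109 mm³

Profile (r,z), 6 vertices: (1.5,26) (3,0.5) (20,0) (17.5,22) (13.5,37) (2,29)
edge 0: (1.5,26)→(3,0.5)  cross = 1.5·0.5 − 3·26 = -77.2500; (r_i+r_j)·cross = 4.5·-77.2500 = -347.6250
edge 1: (3,0.5)→(20,0)  cross = 3·0 − 20·0.5 = -10.0000; (r_i+r_j)·cross = 23·-10.0000 = -230.0000
edge 2: (20,0)→(17.5,22)  cross = 20·22 − 17.5·0 = 440.0000; (r_i+r_j)·cross = 37.5·440.0000 = 16500.0000
edge 3: (17.5,22)→(13.5,37)  cross = 17.5·37 − 13.5·22 = 350.5000; (r_i+r_j)·cross = 31·350.5000 = 10865.5000
edge 4: (13.5,37)→(2,29)  cross = 13.5·29 − 2·37 = 317.5000; (r_i+r_j)·cross = 15.5·317.5000 = 4921.2500
edge 5: (2,29)→(1.5,26)  cross = 2·26 − 1.5·29 = 8.5000; (r_i+r_j)·cross = 3.5·8.5000 = 29.7500
Σcross = 1029.2500 → A = |Σcross|/2 = 514.6250 mm²
Σ(r_i+r_j)·cross = 31738.8750 → first moment M = |Σ|/6 = 5289.8125
R_c = M/A = 5289.8125/514.6250 = 10.2790 mm
θ = 256° = 4.468043 rad
V = θ·R_c·A = 4.468043·10.2790·514.6250 = 23635.109 mm³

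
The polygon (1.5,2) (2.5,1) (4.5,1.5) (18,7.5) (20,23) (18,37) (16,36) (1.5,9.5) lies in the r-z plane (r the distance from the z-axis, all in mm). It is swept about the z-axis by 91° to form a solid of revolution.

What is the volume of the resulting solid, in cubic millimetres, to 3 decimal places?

Profile (r,z), 8 vertices: (1.5,2) (2.5,1) (4.5,1.5) (18,7.5) (20,23) (18,37) (16,36) (1.5,9.5)
edge 0: (1.5,2)→(2.5,1)  cross = 1.5·1 − 2.5·2 = -3.5000; (r_i+r_j)·cross = 4·-3.5000 = -14.0000
edge 1: (2.5,1)→(4.5,1.5)  cross = 2.5·1.5 − 4.5·1 = -0.7500; (r_i+r_j)·cross = 7·-0.7500 = -5.2500
edge 2: (4.5,1.5)→(18,7.5)  cross = 4.5·7.5 − 18·1.5 = 6.7500; (r_i+r_j)·cross = 22.5·6.7500 = 151.8750
edge 3: (18,7.5)→(20,23)  cross = 18·23 − 20·7.5 = 264.0000; (r_i+r_j)·cross = 38·264.0000 = 10032.0000
edge 4: (20,23)→(18,37)  cross = 20·37 − 18·23 = 326.0000; (r_i+r_j)·cross = 38·326.0000 = 12388.0000
edge 5: (18,37)→(16,36)  cross = 18·36 − 16·37 = 56.0000; (r_i+r_j)·cross = 34·56.0000 = 1904.0000
edge 6: (16,36)→(1.5,9.5)  cross = 16·9.5 − 1.5·36 = 98.0000; (r_i+r_j)·cross = 17.5·98.0000 = 1715.0000
edge 7: (1.5,9.5)→(1.5,2)  cross = 1.5·2 − 1.5·9.5 = -11.2500; (r_i+r_j)·cross = 3·-11.2500 = -33.7500
Σcross = 735.2500 → A = |Σcross|/2 = 367.6250 mm²
Σ(r_i+r_j)·cross = 26137.8750 → first moment M = |Σ|/6 = 4356.3125
R_c = M/A = 4356.3125/367.6250 = 11.8499 mm
θ = 91° = 1.588250 rad
V = θ·R_c·A = 1.588250·11.8499·367.6250 = 6918.912 mm³

Volume = 6918.912 mm³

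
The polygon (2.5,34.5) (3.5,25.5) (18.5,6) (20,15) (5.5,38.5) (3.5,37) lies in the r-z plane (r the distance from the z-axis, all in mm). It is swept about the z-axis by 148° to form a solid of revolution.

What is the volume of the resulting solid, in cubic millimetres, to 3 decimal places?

Profile (r,z), 6 vertices: (2.5,34.5) (3.5,25.5) (18.5,6) (20,15) (5.5,38.5) (3.5,37)
edge 0: (2.5,34.5)→(3.5,25.5)  cross = 2.5·25.5 − 3.5·34.5 = -57.0000; (r_i+r_j)·cross = 6·-57.0000 = -342.0000
edge 1: (3.5,25.5)→(18.5,6)  cross = 3.5·6 − 18.5·25.5 = -450.7500; (r_i+r_j)·cross = 22·-450.7500 = -9916.5000
edge 2: (18.5,6)→(20,15)  cross = 18.5·15 − 20·6 = 157.5000; (r_i+r_j)·cross = 38.5·157.5000 = 6063.7500
edge 3: (20,15)→(5.5,38.5)  cross = 20·38.5 − 5.5·15 = 687.5000; (r_i+r_j)·cross = 25.5·687.5000 = 17531.2500
edge 4: (5.5,38.5)→(3.5,37)  cross = 5.5·37 − 3.5·38.5 = 68.7500; (r_i+r_j)·cross = 9·68.7500 = 618.7500
edge 5: (3.5,37)→(2.5,34.5)  cross = 3.5·34.5 − 2.5·37 = 28.2500; (r_i+r_j)·cross = 6·28.2500 = 169.5000
Σcross = 434.2500 → A = |Σcross|/2 = 217.1250 mm²
Σ(r_i+r_j)·cross = 14124.7500 → first moment M = |Σ|/6 = 2354.1250
R_c = M/A = 2354.1250/217.1250 = 10.8423 mm
θ = 148° = 2.583087 rad
V = θ·R_c·A = 2.583087·10.8423·217.1250 = 6080.910 mm³

Volume = 6080.910 mm³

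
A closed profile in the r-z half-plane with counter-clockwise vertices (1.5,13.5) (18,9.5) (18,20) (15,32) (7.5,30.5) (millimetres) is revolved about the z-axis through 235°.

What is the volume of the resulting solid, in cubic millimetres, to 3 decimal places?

Profile (r,z), 5 vertices: (1.5,13.5) (18,9.5) (18,20) (15,32) (7.5,30.5)
edge 0: (1.5,13.5)→(18,9.5)  cross = 1.5·9.5 − 18·13.5 = -228.7500; (r_i+r_j)·cross = 19.5·-228.7500 = -4460.6250
edge 1: (18,9.5)→(18,20)  cross = 18·20 − 18·9.5 = 189.0000; (r_i+r_j)·cross = 36·189.0000 = 6804.0000
edge 2: (18,20)→(15,32)  cross = 18·32 − 15·20 = 276.0000; (r_i+r_j)·cross = 33·276.0000 = 9108.0000
edge 3: (15,32)→(7.5,30.5)  cross = 15·30.5 − 7.5·32 = 217.5000; (r_i+r_j)·cross = 22.5·217.5000 = 4893.7500
edge 4: (7.5,30.5)→(1.5,13.5)  cross = 7.5·13.5 − 1.5·30.5 = 55.5000; (r_i+r_j)·cross = 9·55.5000 = 499.5000
Σcross = 509.2500 → A = |Σcross|/2 = 254.6250 mm²
Σ(r_i+r_j)·cross = 16844.6250 → first moment M = |Σ|/6 = 2807.4375
R_c = M/A = 2807.4375/254.6250 = 11.0258 mm
θ = 235° = 4.101524 rad
V = θ·R_c·A = 4.101524·11.0258·254.6250 = 11514.772 mm³

Volume = 11514.772 mm³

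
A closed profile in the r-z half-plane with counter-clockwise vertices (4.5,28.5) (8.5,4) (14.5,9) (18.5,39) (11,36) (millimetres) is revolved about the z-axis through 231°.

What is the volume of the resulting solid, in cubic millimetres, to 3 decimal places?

Profile (r,z), 5 vertices: (4.5,28.5) (8.5,4) (14.5,9) (18.5,39) (11,36)
edge 0: (4.5,28.5)→(8.5,4)  cross = 4.5·4 − 8.5·28.5 = -224.2500; (r_i+r_j)·cross = 13·-224.2500 = -2915.2500
edge 1: (8.5,4)→(14.5,9)  cross = 8.5·9 − 14.5·4 = 18.5000; (r_i+r_j)·cross = 23·18.5000 = 425.5000
edge 2: (14.5,9)→(18.5,39)  cross = 14.5·39 − 18.5·9 = 399.0000; (r_i+r_j)·cross = 33·399.0000 = 13167.0000
edge 3: (18.5,39)→(11,36)  cross = 18.5·36 − 11·39 = 237.0000; (r_i+r_j)·cross = 29.5·237.0000 = 6991.5000
edge 4: (11,36)→(4.5,28.5)  cross = 11·28.5 − 4.5·36 = 151.5000; (r_i+r_j)·cross = 15.5·151.5000 = 2348.2500
Σcross = 581.7500 → A = |Σcross|/2 = 290.8750 mm²
Σ(r_i+r_j)·cross = 20017.0000 → first moment M = |Σ|/6 = 3336.1667
R_c = M/A = 3336.1667/290.8750 = 11.4694 mm
θ = 231° = 4.031711 rad
V = θ·R_c·A = 4.031711·11.4694·290.8750 = 13450.458 mm³

Volume = 13450.458 mm³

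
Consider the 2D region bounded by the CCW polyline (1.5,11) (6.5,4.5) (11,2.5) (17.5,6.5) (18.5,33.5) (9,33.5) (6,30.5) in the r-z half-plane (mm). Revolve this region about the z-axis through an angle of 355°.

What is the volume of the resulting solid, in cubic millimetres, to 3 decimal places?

Volume = 27337.685 mm³

Profile (r,z), 7 vertices: (1.5,11) (6.5,4.5) (11,2.5) (17.5,6.5) (18.5,33.5) (9,33.5) (6,30.5)
edge 0: (1.5,11)→(6.5,4.5)  cross = 1.5·4.5 − 6.5·11 = -64.7500; (r_i+r_j)·cross = 8·-64.7500 = -518.0000
edge 1: (6.5,4.5)→(11,2.5)  cross = 6.5·2.5 − 11·4.5 = -33.2500; (r_i+r_j)·cross = 17.5·-33.2500 = -581.8750
edge 2: (11,2.5)→(17.5,6.5)  cross = 11·6.5 − 17.5·2.5 = 27.7500; (r_i+r_j)·cross = 28.5·27.7500 = 790.8750
edge 3: (17.5,6.5)→(18.5,33.5)  cross = 17.5·33.5 − 18.5·6.5 = 466.0000; (r_i+r_j)·cross = 36·466.0000 = 16776.0000
edge 4: (18.5,33.5)→(9,33.5)  cross = 18.5·33.5 − 9·33.5 = 318.2500; (r_i+r_j)·cross = 27.5·318.2500 = 8751.8750
edge 5: (9,33.5)→(6,30.5)  cross = 9·30.5 − 6·33.5 = 73.5000; (r_i+r_j)·cross = 15·73.5000 = 1102.5000
edge 6: (6,30.5)→(1.5,11)  cross = 6·11 − 1.5·30.5 = 20.2500; (r_i+r_j)·cross = 7.5·20.2500 = 151.8750
Σcross = 807.7500 → A = |Σcross|/2 = 403.8750 mm²
Σ(r_i+r_j)·cross = 26473.2500 → first moment M = |Σ|/6 = 4412.2083
R_c = M/A = 4412.2083/403.8750 = 10.9247 mm
θ = 355° = 6.195919 rad
V = θ·R_c·A = 6.195919·10.9247·403.8750 = 27337.685 mm³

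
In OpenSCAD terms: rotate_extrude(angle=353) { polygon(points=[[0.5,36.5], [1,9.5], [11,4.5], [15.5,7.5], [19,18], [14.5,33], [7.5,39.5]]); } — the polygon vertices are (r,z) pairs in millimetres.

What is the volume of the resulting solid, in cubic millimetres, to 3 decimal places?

Profile (r,z), 7 vertices: (0.5,36.5) (1,9.5) (11,4.5) (15.5,7.5) (19,18) (14.5,33) (7.5,39.5)
edge 0: (0.5,36.5)→(1,9.5)  cross = 0.5·9.5 − 1·36.5 = -31.7500; (r_i+r_j)·cross = 1.5·-31.7500 = -47.6250
edge 1: (1,9.5)→(11,4.5)  cross = 1·4.5 − 11·9.5 = -100.0000; (r_i+r_j)·cross = 12·-100.0000 = -1200.0000
edge 2: (11,4.5)→(15.5,7.5)  cross = 11·7.5 − 15.5·4.5 = 12.7500; (r_i+r_j)·cross = 26.5·12.7500 = 337.8750
edge 3: (15.5,7.5)→(19,18)  cross = 15.5·18 − 19·7.5 = 136.5000; (r_i+r_j)·cross = 34.5·136.5000 = 4709.2500
edge 4: (19,18)→(14.5,33)  cross = 19·33 − 14.5·18 = 366.0000; (r_i+r_j)·cross = 33.5·366.0000 = 12261.0000
edge 5: (14.5,33)→(7.5,39.5)  cross = 14.5·39.5 − 7.5·33 = 325.2500; (r_i+r_j)·cross = 22·325.2500 = 7155.5000
edge 6: (7.5,39.5)→(0.5,36.5)  cross = 7.5·36.5 − 0.5·39.5 = 254.0000; (r_i+r_j)·cross = 8·254.0000 = 2032.0000
Σcross = 962.7500 → A = |Σcross|/2 = 481.3750 mm²
Σ(r_i+r_j)·cross = 25248.0000 → first moment M = |Σ|/6 = 4208.0000
R_c = M/A = 4208.0000/481.3750 = 8.7416 mm
θ = 353° = 6.161012 rad
V = θ·R_c·A = 6.161012·8.7416·481.3750 = 25925.540 mm³

Volume = 25925.540 mm³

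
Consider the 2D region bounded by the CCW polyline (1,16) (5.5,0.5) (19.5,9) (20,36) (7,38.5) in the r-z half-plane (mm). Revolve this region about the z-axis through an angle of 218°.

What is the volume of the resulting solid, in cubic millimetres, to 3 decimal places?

Volume = 22586.667 mm³

Profile (r,z), 5 vertices: (1,16) (5.5,0.5) (19.5,9) (20,36) (7,38.5)
edge 0: (1,16)→(5.5,0.5)  cross = 1·0.5 − 5.5·16 = -87.5000; (r_i+r_j)·cross = 6.5·-87.5000 = -568.7500
edge 1: (5.5,0.5)→(19.5,9)  cross = 5.5·9 − 19.5·0.5 = 39.7500; (r_i+r_j)·cross = 25·39.7500 = 993.7500
edge 2: (19.5,9)→(20,36)  cross = 19.5·36 − 20·9 = 522.0000; (r_i+r_j)·cross = 39.5·522.0000 = 20619.0000
edge 3: (20,36)→(7,38.5)  cross = 20·38.5 − 7·36 = 518.0000; (r_i+r_j)·cross = 27·518.0000 = 13986.0000
edge 4: (7,38.5)→(1,16)  cross = 7·16 − 1·38.5 = 73.5000; (r_i+r_j)·cross = 8·73.5000 = 588.0000
Σcross = 1065.7500 → A = |Σcross|/2 = 532.8750 mm²
Σ(r_i+r_j)·cross = 35618.0000 → first moment M = |Σ|/6 = 5936.3333
R_c = M/A = 5936.3333/532.8750 = 11.1402 mm
θ = 218° = 3.804818 rad
V = θ·R_c·A = 3.804818·11.1402·532.8750 = 22586.667 mm³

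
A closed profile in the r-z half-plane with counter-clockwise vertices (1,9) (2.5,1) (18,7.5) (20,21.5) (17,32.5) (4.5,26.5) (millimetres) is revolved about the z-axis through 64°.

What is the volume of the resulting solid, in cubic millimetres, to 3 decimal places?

Volume = 4857.321 mm³

Profile (r,z), 6 vertices: (1,9) (2.5,1) (18,7.5) (20,21.5) (17,32.5) (4.5,26.5)
edge 0: (1,9)→(2.5,1)  cross = 1·1 − 2.5·9 = -21.5000; (r_i+r_j)·cross = 3.5·-21.5000 = -75.2500
edge 1: (2.5,1)→(18,7.5)  cross = 2.5·7.5 − 18·1 = 0.7500; (r_i+r_j)·cross = 20.5·0.7500 = 15.3750
edge 2: (18,7.5)→(20,21.5)  cross = 18·21.5 − 20·7.5 = 237.0000; (r_i+r_j)·cross = 38·237.0000 = 9006.0000
edge 3: (20,21.5)→(17,32.5)  cross = 20·32.5 − 17·21.5 = 284.5000; (r_i+r_j)·cross = 37·284.5000 = 10526.5000
edge 4: (17,32.5)→(4.5,26.5)  cross = 17·26.5 − 4.5·32.5 = 304.2500; (r_i+r_j)·cross = 21.5·304.2500 = 6541.3750
edge 5: (4.5,26.5)→(1,9)  cross = 4.5·9 − 1·26.5 = 14.0000; (r_i+r_j)·cross = 5.5·14.0000 = 77.0000
Σcross = 819.0000 → A = |Σcross|/2 = 409.5000 mm²
Σ(r_i+r_j)·cross = 26091.0000 → first moment M = |Σ|/6 = 4348.5000
R_c = M/A = 4348.5000/409.5000 = 10.6190 mm
θ = 64° = 1.117011 rad
V = θ·R_c·A = 1.117011·10.6190·409.5000 = 4857.321 mm³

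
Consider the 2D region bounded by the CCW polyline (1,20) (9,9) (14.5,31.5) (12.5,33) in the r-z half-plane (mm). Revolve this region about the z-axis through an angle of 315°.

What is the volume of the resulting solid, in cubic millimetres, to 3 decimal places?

Profile (r,z), 4 vertices: (1,20) (9,9) (14.5,31.5) (12.5,33)
edge 0: (1,20)→(9,9)  cross = 1·9 − 9·20 = -171.0000; (r_i+r_j)·cross = 10·-171.0000 = -1710.0000
edge 1: (9,9)→(14.5,31.5)  cross = 9·31.5 − 14.5·9 = 153.0000; (r_i+r_j)·cross = 23.5·153.0000 = 3595.5000
edge 2: (14.5,31.5)→(12.5,33)  cross = 14.5·33 − 12.5·31.5 = 84.7500; (r_i+r_j)·cross = 27·84.7500 = 2288.2500
edge 3: (12.5,33)→(1,20)  cross = 12.5·20 − 1·33 = 217.0000; (r_i+r_j)·cross = 13.5·217.0000 = 2929.5000
Σcross = 283.7500 → A = |Σcross|/2 = 141.8750 mm²
Σ(r_i+r_j)·cross = 7103.2500 → first moment M = |Σ|/6 = 1183.8750
R_c = M/A = 1183.8750/141.8750 = 8.3445 mm
θ = 315° = 5.497787 rad
V = θ·R_c·A = 5.497787·8.3445·141.8750 = 6508.693 mm³

Volume = 6508.693 mm³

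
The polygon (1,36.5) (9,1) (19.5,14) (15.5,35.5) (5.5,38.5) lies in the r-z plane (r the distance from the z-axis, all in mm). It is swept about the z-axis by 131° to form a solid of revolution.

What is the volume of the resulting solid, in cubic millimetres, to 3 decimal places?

Profile (r,z), 5 vertices: (1,36.5) (9,1) (19.5,14) (15.5,35.5) (5.5,38.5)
edge 0: (1,36.5)→(9,1)  cross = 1·1 − 9·36.5 = -327.5000; (r_i+r_j)·cross = 10·-327.5000 = -3275.0000
edge 1: (9,1)→(19.5,14)  cross = 9·14 − 19.5·1 = 106.5000; (r_i+r_j)·cross = 28.5·106.5000 = 3035.2500
edge 2: (19.5,14)→(15.5,35.5)  cross = 19.5·35.5 − 15.5·14 = 475.2500; (r_i+r_j)·cross = 35·475.2500 = 16633.7500
edge 3: (15.5,35.5)→(5.5,38.5)  cross = 15.5·38.5 − 5.5·35.5 = 401.5000; (r_i+r_j)·cross = 21·401.5000 = 8431.5000
edge 4: (5.5,38.5)→(1,36.5)  cross = 5.5·36.5 − 1·38.5 = 162.2500; (r_i+r_j)·cross = 6.5·162.2500 = 1054.6250
Σcross = 818.0000 → A = |Σcross|/2 = 409.0000 mm²
Σ(r_i+r_j)·cross = 25880.1250 → first moment M = |Σ|/6 = 4313.3542
R_c = M/A = 4313.3542/409.0000 = 10.5461 mm
θ = 131° = 2.286381 rad
V = θ·R_c·A = 2.286381·10.5461·409.0000 = 9861.972 mm³

Volume = 9861.972 mm³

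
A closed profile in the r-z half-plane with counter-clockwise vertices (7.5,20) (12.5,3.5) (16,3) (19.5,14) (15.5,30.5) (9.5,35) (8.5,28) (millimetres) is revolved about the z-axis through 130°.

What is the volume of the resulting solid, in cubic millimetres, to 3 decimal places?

Volume = 7262.839 mm³

Profile (r,z), 7 vertices: (7.5,20) (12.5,3.5) (16,3) (19.5,14) (15.5,30.5) (9.5,35) (8.5,28)
edge 0: (7.5,20)→(12.5,3.5)  cross = 7.5·3.5 − 12.5·20 = -223.7500; (r_i+r_j)·cross = 20·-223.7500 = -4475.0000
edge 1: (12.5,3.5)→(16,3)  cross = 12.5·3 − 16·3.5 = -18.5000; (r_i+r_j)·cross = 28.5·-18.5000 = -527.2500
edge 2: (16,3)→(19.5,14)  cross = 16·14 − 19.5·3 = 165.5000; (r_i+r_j)·cross = 35.5·165.5000 = 5875.2500
edge 3: (19.5,14)→(15.5,30.5)  cross = 19.5·30.5 − 15.5·14 = 377.7500; (r_i+r_j)·cross = 35·377.7500 = 13221.2500
edge 4: (15.5,30.5)→(9.5,35)  cross = 15.5·35 − 9.5·30.5 = 252.7500; (r_i+r_j)·cross = 25·252.7500 = 6318.7500
edge 5: (9.5,35)→(8.5,28)  cross = 9.5·28 − 8.5·35 = -31.5000; (r_i+r_j)·cross = 18·-31.5000 = -567.0000
edge 6: (8.5,28)→(7.5,20)  cross = 8.5·20 − 7.5·28 = -40.0000; (r_i+r_j)·cross = 16·-40.0000 = -640.0000
Σcross = 482.2500 → A = |Σcross|/2 = 241.1250 mm²
Σ(r_i+r_j)·cross = 19206.0000 → first moment M = |Σ|/6 = 3201.0000
R_c = M/A = 3201.0000/241.1250 = 13.2753 mm
θ = 130° = 2.268928 rad
V = θ·R_c·A = 2.268928·13.2753·241.1250 = 7262.839 mm³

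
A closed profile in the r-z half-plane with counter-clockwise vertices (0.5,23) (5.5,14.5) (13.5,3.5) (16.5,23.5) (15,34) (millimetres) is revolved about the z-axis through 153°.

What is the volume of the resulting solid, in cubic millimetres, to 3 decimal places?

Volume = 6839.555 mm³

Profile (r,z), 5 vertices: (0.5,23) (5.5,14.5) (13.5,3.5) (16.5,23.5) (15,34)
edge 0: (0.5,23)→(5.5,14.5)  cross = 0.5·14.5 − 5.5·23 = -119.2500; (r_i+r_j)·cross = 6·-119.2500 = -715.5000
edge 1: (5.5,14.5)→(13.5,3.5)  cross = 5.5·3.5 − 13.5·14.5 = -176.5000; (r_i+r_j)·cross = 19·-176.5000 = -3353.5000
edge 2: (13.5,3.5)→(16.5,23.5)  cross = 13.5·23.5 − 16.5·3.5 = 259.5000; (r_i+r_j)·cross = 30·259.5000 = 7785.0000
edge 3: (16.5,23.5)→(15,34)  cross = 16.5·34 − 15·23.5 = 208.5000; (r_i+r_j)·cross = 31.5·208.5000 = 6567.7500
edge 4: (15,34)→(0.5,23)  cross = 15·23 − 0.5·34 = 328.0000; (r_i+r_j)·cross = 15.5·328.0000 = 5084.0000
Σcross = 500.2500 → A = |Σcross|/2 = 250.1250 mm²
Σ(r_i+r_j)·cross = 15367.7500 → first moment M = |Σ|/6 = 2561.2917
R_c = M/A = 2561.2917/250.1250 = 10.2400 mm
θ = 153° = 2.670354 rad
V = θ·R_c·A = 2.670354·10.2400·250.1250 = 6839.555 mm³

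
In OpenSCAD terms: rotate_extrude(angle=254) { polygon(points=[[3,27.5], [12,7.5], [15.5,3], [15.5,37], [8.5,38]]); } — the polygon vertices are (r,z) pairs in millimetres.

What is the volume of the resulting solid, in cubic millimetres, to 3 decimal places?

Profile (r,z), 5 vertices: (3,27.5) (12,7.5) (15.5,3) (15.5,37) (8.5,38)
edge 0: (3,27.5)→(12,7.5)  cross = 3·7.5 − 12·27.5 = -307.5000; (r_i+r_j)·cross = 15·-307.5000 = -4612.5000
edge 1: (12,7.5)→(15.5,3)  cross = 12·3 − 15.5·7.5 = -80.2500; (r_i+r_j)·cross = 27.5·-80.2500 = -2206.8750
edge 2: (15.5,3)→(15.5,37)  cross = 15.5·37 − 15.5·3 = 527.0000; (r_i+r_j)·cross = 31·527.0000 = 16337.0000
edge 3: (15.5,37)→(8.5,38)  cross = 15.5·38 − 8.5·37 = 274.5000; (r_i+r_j)·cross = 24·274.5000 = 6588.0000
edge 4: (8.5,38)→(3,27.5)  cross = 8.5·27.5 − 3·38 = 119.7500; (r_i+r_j)·cross = 11.5·119.7500 = 1377.1250
Σcross = 533.5000 → A = |Σcross|/2 = 266.7500 mm²
Σ(r_i+r_j)·cross = 17482.7500 → first moment M = |Σ|/6 = 2913.7917
R_c = M/A = 2913.7917/266.7500 = 10.9233 mm
θ = 254° = 4.433136 rad
V = θ·R_c·A = 4.433136·10.9233·266.7500 = 12917.236 mm³

Volume = 12917.236 mm³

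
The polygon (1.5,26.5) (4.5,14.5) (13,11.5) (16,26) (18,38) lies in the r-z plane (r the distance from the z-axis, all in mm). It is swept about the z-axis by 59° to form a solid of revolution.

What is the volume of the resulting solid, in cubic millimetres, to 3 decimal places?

Profile (r,z), 5 vertices: (1.5,26.5) (4.5,14.5) (13,11.5) (16,26) (18,38)
edge 0: (1.5,26.5)→(4.5,14.5)  cross = 1.5·14.5 − 4.5·26.5 = -97.5000; (r_i+r_j)·cross = 6·-97.5000 = -585.0000
edge 1: (4.5,14.5)→(13,11.5)  cross = 4.5·11.5 − 13·14.5 = -136.7500; (r_i+r_j)·cross = 17.5·-136.7500 = -2393.1250
edge 2: (13,11.5)→(16,26)  cross = 13·26 − 16·11.5 = 154.0000; (r_i+r_j)·cross = 29·154.0000 = 4466.0000
edge 3: (16,26)→(18,38)  cross = 16·38 − 18·26 = 140.0000; (r_i+r_j)·cross = 34·140.0000 = 4760.0000
edge 4: (18,38)→(1.5,26.5)  cross = 18·26.5 − 1.5·38 = 420.0000; (r_i+r_j)·cross = 19.5·420.0000 = 8190.0000
Σcross = 479.7500 → A = |Σcross|/2 = 239.8750 mm²
Σ(r_i+r_j)·cross = 14437.8750 → first moment M = |Σ|/6 = 2406.3125
R_c = M/A = 2406.3125/239.8750 = 10.0315 mm
θ = 59° = 1.029744 rad
V = θ·R_c·A = 1.029744·10.0315·239.8750 = 2477.886 mm³

Volume = 2477.886 mm³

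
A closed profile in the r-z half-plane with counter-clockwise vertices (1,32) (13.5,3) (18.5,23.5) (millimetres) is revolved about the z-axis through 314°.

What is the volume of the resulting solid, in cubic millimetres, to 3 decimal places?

Profile (r,z), 3 vertices: (1,32) (13.5,3) (18.5,23.5)
edge 0: (1,32)→(13.5,3)  cross = 1·3 − 13.5·32 = -429.0000; (r_i+r_j)·cross = 14.5·-429.0000 = -6220.5000
edge 1: (13.5,3)→(18.5,23.5)  cross = 13.5·23.5 − 18.5·3 = 261.7500; (r_i+r_j)·cross = 32·261.7500 = 8376.0000
edge 2: (18.5,23.5)→(1,32)  cross = 18.5·32 − 1·23.5 = 568.5000; (r_i+r_j)·cross = 19.5·568.5000 = 11085.7500
Σcross = 401.2500 → A = |Σcross|/2 = 200.6250 mm²
Σ(r_i+r_j)·cross = 13241.2500 → first moment M = |Σ|/6 = 2206.8750
R_c = M/A = 2206.8750/200.6250 = 11.0000 mm
θ = 314° = 5.480334 rad
V = θ·R_c·A = 5.480334·11.0000·200.6250 = 12094.412 mm³

Volume = 12094.412 mm³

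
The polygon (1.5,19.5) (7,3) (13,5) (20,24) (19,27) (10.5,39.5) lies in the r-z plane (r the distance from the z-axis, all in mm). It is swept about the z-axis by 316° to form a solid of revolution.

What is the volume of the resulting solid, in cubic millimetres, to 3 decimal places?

Profile (r,z), 6 vertices: (1.5,19.5) (7,3) (13,5) (20,24) (19,27) (10.5,39.5)
edge 0: (1.5,19.5)→(7,3)  cross = 1.5·3 − 7·19.5 = -132.0000; (r_i+r_j)·cross = 8.5·-132.0000 = -1122.0000
edge 1: (7,3)→(13,5)  cross = 7·5 − 13·3 = -4.0000; (r_i+r_j)·cross = 20·-4.0000 = -80.0000
edge 2: (13,5)→(20,24)  cross = 13·24 − 20·5 = 212.0000; (r_i+r_j)·cross = 33·212.0000 = 6996.0000
edge 3: (20,24)→(19,27)  cross = 20·27 − 19·24 = 84.0000; (r_i+r_j)·cross = 39·84.0000 = 3276.0000
edge 4: (19,27)→(10.5,39.5)  cross = 19·39.5 − 10.5·27 = 467.0000; (r_i+r_j)·cross = 29.5·467.0000 = 13776.5000
edge 5: (10.5,39.5)→(1.5,19.5)  cross = 10.5·19.5 − 1.5·39.5 = 145.5000; (r_i+r_j)·cross = 12·145.5000 = 1746.0000
Σcross = 772.5000 → A = |Σcross|/2 = 386.2500 mm²
Σ(r_i+r_j)·cross = 24592.5000 → first moment M = |Σ|/6 = 4098.7500
R_c = M/A = 4098.7500/386.2500 = 10.6117 mm
θ = 316° = 5.515240 rad
V = θ·R_c·A = 5.515240·10.6117·386.2500 = 22605.592 mm³

Volume = 22605.592 mm³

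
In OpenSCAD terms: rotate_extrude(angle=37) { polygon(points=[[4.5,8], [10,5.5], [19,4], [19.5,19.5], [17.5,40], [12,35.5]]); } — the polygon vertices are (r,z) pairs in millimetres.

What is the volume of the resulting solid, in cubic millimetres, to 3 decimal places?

Profile (r,z), 6 vertices: (4.5,8) (10,5.5) (19,4) (19.5,19.5) (17.5,40) (12,35.5)
edge 0: (4.5,8)→(10,5.5)  cross = 4.5·5.5 − 10·8 = -55.2500; (r_i+r_j)·cross = 14.5·-55.2500 = -801.1250
edge 1: (10,5.5)→(19,4)  cross = 10·4 − 19·5.5 = -64.5000; (r_i+r_j)·cross = 29·-64.5000 = -1870.5000
edge 2: (19,4)→(19.5,19.5)  cross = 19·19.5 − 19.5·4 = 292.5000; (r_i+r_j)·cross = 38.5·292.5000 = 11261.2500
edge 3: (19.5,19.5)→(17.5,40)  cross = 19.5·40 − 17.5·19.5 = 438.7500; (r_i+r_j)·cross = 37·438.7500 = 16233.7500
edge 4: (17.5,40)→(12,35.5)  cross = 17.5·35.5 − 12·40 = 141.2500; (r_i+r_j)·cross = 29.5·141.2500 = 4166.8750
edge 5: (12,35.5)→(4.5,8)  cross = 12·8 − 4.5·35.5 = -63.7500; (r_i+r_j)·cross = 16.5·-63.7500 = -1051.8750
Σcross = 689.0000 → A = |Σcross|/2 = 344.5000 mm²
Σ(r_i+r_j)·cross = 27938.3750 → first moment M = |Σ|/6 = 4656.3958
R_c = M/A = 4656.3958/344.5000 = 13.5164 mm
θ = 37° = 0.645772 rad
V = θ·R_c·A = 0.645772·13.5164·344.5000 = 3006.969 mm³

Volume = 3006.969 mm³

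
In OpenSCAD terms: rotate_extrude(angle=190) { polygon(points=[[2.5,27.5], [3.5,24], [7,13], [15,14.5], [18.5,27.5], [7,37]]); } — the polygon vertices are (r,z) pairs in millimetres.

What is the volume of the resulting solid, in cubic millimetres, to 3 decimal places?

Profile (r,z), 6 vertices: (2.5,27.5) (3.5,24) (7,13) (15,14.5) (18.5,27.5) (7,37)
edge 0: (2.5,27.5)→(3.5,24)  cross = 2.5·24 − 3.5·27.5 = -36.2500; (r_i+r_j)·cross = 6·-36.2500 = -217.5000
edge 1: (3.5,24)→(7,13)  cross = 3.5·13 − 7·24 = -122.5000; (r_i+r_j)·cross = 10.5·-122.5000 = -1286.2500
edge 2: (7,13)→(15,14.5)  cross = 7·14.5 − 15·13 = -93.5000; (r_i+r_j)·cross = 22·-93.5000 = -2057.0000
edge 3: (15,14.5)→(18.5,27.5)  cross = 15·27.5 − 18.5·14.5 = 144.2500; (r_i+r_j)·cross = 33.5·144.2500 = 4832.3750
edge 4: (18.5,27.5)→(7,37)  cross = 18.5·37 − 7·27.5 = 492.0000; (r_i+r_j)·cross = 25.5·492.0000 = 12546.0000
edge 5: (7,37)→(2.5,27.5)  cross = 7·27.5 − 2.5·37 = 100.0000; (r_i+r_j)·cross = 9.5·100.0000 = 950.0000
Σcross = 484.0000 → A = |Σcross|/2 = 242.0000 mm²
Σ(r_i+r_j)·cross = 14767.6250 → first moment M = |Σ|/6 = 2461.2708
R_c = M/A = 2461.2708/242.0000 = 10.1705 mm
θ = 190° = 3.316126 rad
V = θ·R_c·A = 3.316126·10.1705·242.0000 = 8161.883 mm³

Volume = 8161.883 mm³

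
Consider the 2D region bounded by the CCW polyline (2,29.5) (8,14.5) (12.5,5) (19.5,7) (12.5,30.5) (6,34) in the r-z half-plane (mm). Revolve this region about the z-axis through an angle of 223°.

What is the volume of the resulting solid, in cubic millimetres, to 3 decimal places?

Volume = 10570.495 mm³

Profile (r,z), 6 vertices: (2,29.5) (8,14.5) (12.5,5) (19.5,7) (12.5,30.5) (6,34)
edge 0: (2,29.5)→(8,14.5)  cross = 2·14.5 − 8·29.5 = -207.0000; (r_i+r_j)·cross = 10·-207.0000 = -2070.0000
edge 1: (8,14.5)→(12.5,5)  cross = 8·5 − 12.5·14.5 = -141.2500; (r_i+r_j)·cross = 20.5·-141.2500 = -2895.6250
edge 2: (12.5,5)→(19.5,7)  cross = 12.5·7 − 19.5·5 = -10.0000; (r_i+r_j)·cross = 32·-10.0000 = -320.0000
edge 3: (19.5,7)→(12.5,30.5)  cross = 19.5·30.5 − 12.5·7 = 507.2500; (r_i+r_j)·cross = 32·507.2500 = 16232.0000
edge 4: (12.5,30.5)→(6,34)  cross = 12.5·34 − 6·30.5 = 242.0000; (r_i+r_j)·cross = 18.5·242.0000 = 4477.0000
edge 5: (6,34)→(2,29.5)  cross = 6·29.5 − 2·34 = 109.0000; (r_i+r_j)·cross = 8·109.0000 = 872.0000
Σcross = 500.0000 → A = |Σcross|/2 = 250.0000 mm²
Σ(r_i+r_j)·cross = 16295.3750 → first moment M = |Σ|/6 = 2715.8958
R_c = M/A = 2715.8958/250.0000 = 10.8636 mm
θ = 223° = 3.892084 rad
V = θ·R_c·A = 3.892084·10.8636·250.0000 = 10570.495 mm³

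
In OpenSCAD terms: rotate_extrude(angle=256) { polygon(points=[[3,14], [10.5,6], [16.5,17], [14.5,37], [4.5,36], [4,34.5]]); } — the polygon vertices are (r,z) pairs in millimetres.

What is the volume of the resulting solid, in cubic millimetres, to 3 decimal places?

Profile (r,z), 6 vertices: (3,14) (10.5,6) (16.5,17) (14.5,37) (4.5,36) (4,34.5)
edge 0: (3,14)→(10.5,6)  cross = 3·6 − 10.5·14 = -129.0000; (r_i+r_j)·cross = 13.5·-129.0000 = -1741.5000
edge 1: (10.5,6)→(16.5,17)  cross = 10.5·17 − 16.5·6 = 79.5000; (r_i+r_j)·cross = 27·79.5000 = 2146.5000
edge 2: (16.5,17)→(14.5,37)  cross = 16.5·37 − 14.5·17 = 364.0000; (r_i+r_j)·cross = 31·364.0000 = 11284.0000
edge 3: (14.5,37)→(4.5,36)  cross = 14.5·36 − 4.5·37 = 355.5000; (r_i+r_j)·cross = 19·355.5000 = 6754.5000
edge 4: (4.5,36)→(4,34.5)  cross = 4.5·34.5 − 4·36 = 11.2500; (r_i+r_j)·cross = 8.5·11.2500 = 95.6250
edge 5: (4,34.5)→(3,14)  cross = 4·14 − 3·34.5 = -47.5000; (r_i+r_j)·cross = 7·-47.5000 = -332.5000
Σcross = 633.7500 → A = |Σcross|/2 = 316.8750 mm²
Σ(r_i+r_j)·cross = 18206.6250 → first moment M = |Σ|/6 = 3034.4375
R_c = M/A = 3034.4375/316.8750 = 9.5761 mm
θ = 256° = 4.468043 rad
V = θ·R_c·A = 4.468043·9.5761·316.8750 = 13557.997 mm³

Volume = 13557.997 mm³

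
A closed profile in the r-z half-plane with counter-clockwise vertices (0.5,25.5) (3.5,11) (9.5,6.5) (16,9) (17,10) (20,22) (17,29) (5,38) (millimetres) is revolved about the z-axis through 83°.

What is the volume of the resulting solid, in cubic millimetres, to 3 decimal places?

Volume = 5804.211 mm³

Profile (r,z), 8 vertices: (0.5,25.5) (3.5,11) (9.5,6.5) (16,9) (17,10) (20,22) (17,29) (5,38)
edge 0: (0.5,25.5)→(3.5,11)  cross = 0.5·11 − 3.5·25.5 = -83.7500; (r_i+r_j)·cross = 4·-83.7500 = -335.0000
edge 1: (3.5,11)→(9.5,6.5)  cross = 3.5·6.5 − 9.5·11 = -81.7500; (r_i+r_j)·cross = 13·-81.7500 = -1062.7500
edge 2: (9.5,6.5)→(16,9)  cross = 9.5·9 − 16·6.5 = -18.5000; (r_i+r_j)·cross = 25.5·-18.5000 = -471.7500
edge 3: (16,9)→(17,10)  cross = 16·10 − 17·9 = 7.0000; (r_i+r_j)·cross = 33·7.0000 = 231.0000
edge 4: (17,10)→(20,22)  cross = 17·22 − 20·10 = 174.0000; (r_i+r_j)·cross = 37·174.0000 = 6438.0000
edge 5: (20,22)→(17,29)  cross = 20·29 − 17·22 = 206.0000; (r_i+r_j)·cross = 37·206.0000 = 7622.0000
edge 6: (17,29)→(5,38)  cross = 17·38 − 5·29 = 501.0000; (r_i+r_j)·cross = 22·501.0000 = 11022.0000
edge 7: (5,38)→(0.5,25.5)  cross = 5·25.5 − 0.5·38 = 108.5000; (r_i+r_j)·cross = 5.5·108.5000 = 596.7500
Σcross = 812.5000 → A = |Σcross|/2 = 406.2500 mm²
Σ(r_i+r_j)·cross = 24040.2500 → first moment M = |Σ|/6 = 4006.7083
R_c = M/A = 4006.7083/406.2500 = 9.8627 mm
θ = 83° = 1.448623 rad
V = θ·R_c·A = 1.448623·9.8627·406.2500 = 5804.211 mm³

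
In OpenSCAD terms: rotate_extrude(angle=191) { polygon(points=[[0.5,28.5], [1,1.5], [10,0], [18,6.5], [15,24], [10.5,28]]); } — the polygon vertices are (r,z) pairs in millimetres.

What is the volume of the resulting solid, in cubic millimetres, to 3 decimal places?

Profile (r,z), 6 vertices: (0.5,28.5) (1,1.5) (10,0) (18,6.5) (15,24) (10.5,28)
edge 0: (0.5,28.5)→(1,1.5)  cross = 0.5·1.5 − 1·28.5 = -27.7500; (r_i+r_j)·cross = 1.5·-27.7500 = -41.6250
edge 1: (1,1.5)→(10,0)  cross = 1·0 − 10·1.5 = -15.0000; (r_i+r_j)·cross = 11·-15.0000 = -165.0000
edge 2: (10,0)→(18,6.5)  cross = 10·6.5 − 18·0 = 65.0000; (r_i+r_j)·cross = 28·65.0000 = 1820.0000
edge 3: (18,6.5)→(15,24)  cross = 18·24 − 15·6.5 = 334.5000; (r_i+r_j)·cross = 33·334.5000 = 11038.5000
edge 4: (15,24)→(10.5,28)  cross = 15·28 − 10.5·24 = 168.0000; (r_i+r_j)·cross = 25.5·168.0000 = 4284.0000
edge 5: (10.5,28)→(0.5,28.5)  cross = 10.5·28.5 − 0.5·28 = 285.2500; (r_i+r_j)·cross = 11·285.2500 = 3137.7500
Σcross = 810.0000 → A = |Σcross|/2 = 405.0000 mm²
Σ(r_i+r_j)·cross = 20073.6250 → first moment M = |Σ|/6 = 3345.6042
R_c = M/A = 3345.6042/405.0000 = 8.2608 mm
θ = 191° = 3.333579 rad
V = θ·R_c·A = 3.333579·8.2608·405.0000 = 11152.835 mm³

Volume = 11152.835 mm³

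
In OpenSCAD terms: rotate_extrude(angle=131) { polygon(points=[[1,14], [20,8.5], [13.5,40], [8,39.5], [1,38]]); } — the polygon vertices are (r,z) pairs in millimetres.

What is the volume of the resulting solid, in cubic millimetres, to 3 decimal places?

Profile (r,z), 5 vertices: (1,14) (20,8.5) (13.5,40) (8,39.5) (1,38)
edge 0: (1,14)→(20,8.5)  cross = 1·8.5 − 20·14 = -271.5000; (r_i+r_j)·cross = 21·-271.5000 = -5701.5000
edge 1: (20,8.5)→(13.5,40)  cross = 20·40 − 13.5·8.5 = 685.2500; (r_i+r_j)·cross = 33.5·685.2500 = 22955.8750
edge 2: (13.5,40)→(8,39.5)  cross = 13.5·39.5 − 8·40 = 213.2500; (r_i+r_j)·cross = 21.5·213.2500 = 4584.8750
edge 3: (8,39.5)→(1,38)  cross = 8·38 − 1·39.5 = 264.5000; (r_i+r_j)·cross = 9·264.5000 = 2380.5000
edge 4: (1,38)→(1,14)  cross = 1·14 − 1·38 = -24.0000; (r_i+r_j)·cross = 2·-24.0000 = -48.0000
Σcross = 867.5000 → A = |Σcross|/2 = 433.7500 mm²
Σ(r_i+r_j)·cross = 24171.7500 → first moment M = |Σ|/6 = 4028.6250
R_c = M/A = 4028.6250/433.7500 = 9.2879 mm
θ = 131° = 2.286381 rad
V = θ·R_c·A = 2.286381·9.2879·433.7500 = 9210.973 mm³

Volume = 9210.973 mm³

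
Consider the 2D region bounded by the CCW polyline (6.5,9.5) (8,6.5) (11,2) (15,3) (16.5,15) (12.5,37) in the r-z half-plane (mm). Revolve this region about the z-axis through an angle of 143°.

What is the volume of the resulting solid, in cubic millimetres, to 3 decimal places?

Volume = 5830.289 mm³

Profile (r,z), 6 vertices: (6.5,9.5) (8,6.5) (11,2) (15,3) (16.5,15) (12.5,37)
edge 0: (6.5,9.5)→(8,6.5)  cross = 6.5·6.5 − 8·9.5 = -33.7500; (r_i+r_j)·cross = 14.5·-33.7500 = -489.3750
edge 1: (8,6.5)→(11,2)  cross = 8·2 − 11·6.5 = -55.5000; (r_i+r_j)·cross = 19·-55.5000 = -1054.5000
edge 2: (11,2)→(15,3)  cross = 11·3 − 15·2 = 3.0000; (r_i+r_j)·cross = 26·3.0000 = 78.0000
edge 3: (15,3)→(16.5,15)  cross = 15·15 − 16.5·3 = 175.5000; (r_i+r_j)·cross = 31.5·175.5000 = 5528.2500
edge 4: (16.5,15)→(12.5,37)  cross = 16.5·37 − 12.5·15 = 423.0000; (r_i+r_j)·cross = 29·423.0000 = 12267.0000
edge 5: (12.5,37)→(6.5,9.5)  cross = 12.5·9.5 − 6.5·37 = -121.7500; (r_i+r_j)·cross = 19·-121.7500 = -2313.2500
Σcross = 390.5000 → A = |Σcross|/2 = 195.2500 mm²
Σ(r_i+r_j)·cross = 14016.1250 → first moment M = |Σ|/6 = 2336.0208
R_c = M/A = 2336.0208/195.2500 = 11.9643 mm
θ = 143° = 2.495821 rad
V = θ·R_c·A = 2.495821·11.9643·195.2500 = 5830.289 mm³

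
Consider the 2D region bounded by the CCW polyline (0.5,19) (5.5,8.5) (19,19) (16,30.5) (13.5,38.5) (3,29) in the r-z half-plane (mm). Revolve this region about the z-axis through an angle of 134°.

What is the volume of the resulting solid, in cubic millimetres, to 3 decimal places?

Volume = 7161.469 mm³

Profile (r,z), 6 vertices: (0.5,19) (5.5,8.5) (19,19) (16,30.5) (13.5,38.5) (3,29)
edge 0: (0.5,19)→(5.5,8.5)  cross = 0.5·8.5 − 5.5·19 = -100.2500; (r_i+r_j)·cross = 6·-100.2500 = -601.5000
edge 1: (5.5,8.5)→(19,19)  cross = 5.5·19 − 19·8.5 = -57.0000; (r_i+r_j)·cross = 24.5·-57.0000 = -1396.5000
edge 2: (19,19)→(16,30.5)  cross = 19·30.5 − 16·19 = 275.5000; (r_i+r_j)·cross = 35·275.5000 = 9642.5000
edge 3: (16,30.5)→(13.5,38.5)  cross = 16·38.5 − 13.5·30.5 = 204.2500; (r_i+r_j)·cross = 29.5·204.2500 = 6025.3750
edge 4: (13.5,38.5)→(3,29)  cross = 13.5·29 − 3·38.5 = 276.0000; (r_i+r_j)·cross = 16.5·276.0000 = 4554.0000
edge 5: (3,29)→(0.5,19)  cross = 3·19 − 0.5·29 = 42.5000; (r_i+r_j)·cross = 3.5·42.5000 = 148.7500
Σcross = 641.0000 → A = |Σcross|/2 = 320.5000 mm²
Σ(r_i+r_j)·cross = 18372.6250 → first moment M = |Σ|/6 = 3062.1042
R_c = M/A = 3062.1042/320.5000 = 9.5541 mm
θ = 134° = 2.338741 rad
V = θ·R_c·A = 2.338741·9.5541·320.5000 = 7161.469 mm³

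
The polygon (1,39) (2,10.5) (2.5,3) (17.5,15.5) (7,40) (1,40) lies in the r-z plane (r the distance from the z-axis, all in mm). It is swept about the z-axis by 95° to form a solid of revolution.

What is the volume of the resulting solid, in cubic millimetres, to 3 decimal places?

Volume = 4377.597 mm³

Profile (r,z), 6 vertices: (1,39) (2,10.5) (2.5,3) (17.5,15.5) (7,40) (1,40)
edge 0: (1,39)→(2,10.5)  cross = 1·10.5 − 2·39 = -67.5000; (r_i+r_j)·cross = 3·-67.5000 = -202.5000
edge 1: (2,10.5)→(2.5,3)  cross = 2·3 − 2.5·10.5 = -20.2500; (r_i+r_j)·cross = 4.5·-20.2500 = -91.1250
edge 2: (2.5,3)→(17.5,15.5)  cross = 2.5·15.5 − 17.5·3 = -13.7500; (r_i+r_j)·cross = 20·-13.7500 = -275.0000
edge 3: (17.5,15.5)→(7,40)  cross = 17.5·40 − 7·15.5 = 591.5000; (r_i+r_j)·cross = 24.5·591.5000 = 14491.7500
edge 4: (7,40)→(1,40)  cross = 7·40 − 1·40 = 240.0000; (r_i+r_j)·cross = 8·240.0000 = 1920.0000
edge 5: (1,40)→(1,39)  cross = 1·39 − 1·40 = -1.0000; (r_i+r_j)·cross = 2·-1.0000 = -2.0000
Σcross = 729.0000 → A = |Σcross|/2 = 364.5000 mm²
Σ(r_i+r_j)·cross = 15841.1250 → first moment M = |Σ|/6 = 2640.1875
R_c = M/A = 2640.1875/364.5000 = 7.2433 mm
θ = 95° = 1.658063 rad
V = θ·R_c·A = 1.658063·7.2433·364.5000 = 4377.597 mm³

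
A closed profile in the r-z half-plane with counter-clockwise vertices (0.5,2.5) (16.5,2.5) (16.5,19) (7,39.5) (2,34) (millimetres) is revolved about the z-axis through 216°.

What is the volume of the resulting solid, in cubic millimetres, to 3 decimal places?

Profile (r,z), 5 vertices: (0.5,2.5) (16.5,2.5) (16.5,19) (7,39.5) (2,34)
edge 0: (0.5,2.5)→(16.5,2.5)  cross = 0.5·2.5 − 16.5·2.5 = -40.0000; (r_i+r_j)·cross = 17·-40.0000 = -680.0000
edge 1: (16.5,2.5)→(16.5,19)  cross = 16.5·19 − 16.5·2.5 = 272.2500; (r_i+r_j)·cross = 33·272.2500 = 8984.2500
edge 2: (16.5,19)→(7,39.5)  cross = 16.5·39.5 − 7·19 = 518.7500; (r_i+r_j)·cross = 23.5·518.7500 = 12190.6250
edge 3: (7,39.5)→(2,34)  cross = 7·34 − 2·39.5 = 159.0000; (r_i+r_j)·cross = 9·159.0000 = 1431.0000
edge 4: (2,34)→(0.5,2.5)  cross = 2·2.5 − 0.5·34 = -12.0000; (r_i+r_j)·cross = 2.5·-12.0000 = -30.0000
Σcross = 898.0000 → A = |Σcross|/2 = 449.0000 mm²
Σ(r_i+r_j)·cross = 21895.8750 → first moment M = |Σ|/6 = 3649.3125
R_c = M/A = 3649.3125/449.0000 = 8.1276 mm
θ = 216° = 3.769911 rad
V = θ·R_c·A = 3.769911·8.1276·449.0000 = 13757.584 mm³

Volume = 13757.584 mm³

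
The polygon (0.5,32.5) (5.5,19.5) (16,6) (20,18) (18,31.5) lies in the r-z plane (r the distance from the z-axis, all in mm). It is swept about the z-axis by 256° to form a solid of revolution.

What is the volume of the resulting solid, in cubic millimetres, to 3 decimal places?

Profile (r,z), 5 vertices: (0.5,32.5) (5.5,19.5) (16,6) (20,18) (18,31.5)
edge 0: (0.5,32.5)→(5.5,19.5)  cross = 0.5·19.5 − 5.5·32.5 = -169.0000; (r_i+r_j)·cross = 6·-169.0000 = -1014.0000
edge 1: (5.5,19.5)→(16,6)  cross = 5.5·6 − 16·19.5 = -279.0000; (r_i+r_j)·cross = 21.5·-279.0000 = -5998.5000
edge 2: (16,6)→(20,18)  cross = 16·18 − 20·6 = 168.0000; (r_i+r_j)·cross = 36·168.0000 = 6048.0000
edge 3: (20,18)→(18,31.5)  cross = 20·31.5 − 18·18 = 306.0000; (r_i+r_j)·cross = 38·306.0000 = 11628.0000
edge 4: (18,31.5)→(0.5,32.5)  cross = 18·32.5 − 0.5·31.5 = 569.2500; (r_i+r_j)·cross = 18.5·569.2500 = 10531.1250
Σcross = 595.2500 → A = |Σcross|/2 = 297.6250 mm²
Σ(r_i+r_j)·cross = 21194.6250 → first moment M = |Σ|/6 = 3532.4375
R_c = M/A = 3532.4375/297.6250 = 11.8688 mm
θ = 256° = 4.468043 rad
V = θ·R_c·A = 4.468043·11.8688·297.6250 = 15783.082 mm³

Volume = 15783.082 mm³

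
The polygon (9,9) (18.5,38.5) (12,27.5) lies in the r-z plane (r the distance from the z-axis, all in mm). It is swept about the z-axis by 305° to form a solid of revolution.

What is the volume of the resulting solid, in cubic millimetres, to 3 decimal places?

Profile (r,z), 3 vertices: (9,9) (18.5,38.5) (12,27.5)
edge 0: (9,9)→(18.5,38.5)  cross = 9·38.5 − 18.5·9 = 180.0000; (r_i+r_j)·cross = 27.5·180.0000 = 4950.0000
edge 1: (18.5,38.5)→(12,27.5)  cross = 18.5·27.5 − 12·38.5 = 46.7500; (r_i+r_j)·cross = 30.5·46.7500 = 1425.8750
edge 2: (12,27.5)→(9,9)  cross = 12·9 − 9·27.5 = -139.5000; (r_i+r_j)·cross = 21·-139.5000 = -2929.5000
Σcross = 87.2500 → A = |Σcross|/2 = 43.6250 mm²
Σ(r_i+r_j)·cross = 3446.3750 → first moment M = |Σ|/6 = 574.3958
R_c = M/A = 574.3958/43.6250 = 13.1667 mm
θ = 305° = 5.323254 rad
V = θ·R_c·A = 5.323254·13.1667·43.6250 = 3057.655 mm³

Volume = 3057.655 mm³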